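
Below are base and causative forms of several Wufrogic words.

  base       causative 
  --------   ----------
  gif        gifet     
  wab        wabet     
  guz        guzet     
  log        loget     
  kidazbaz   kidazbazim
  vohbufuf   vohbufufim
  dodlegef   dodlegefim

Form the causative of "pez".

pezet

guz and kidazbaz both end in -z yet inflect differently (guzet, kidazbazim), so the final letter is not what conditions the rule; the number of vowels is.
"pez" has 1 vowel. The stems with 1 vowel (gif → gifet, wab → wabet, guz → guzet) add -et.
The other pattern: stems with 3 vowels add -im.
So pez → pezet.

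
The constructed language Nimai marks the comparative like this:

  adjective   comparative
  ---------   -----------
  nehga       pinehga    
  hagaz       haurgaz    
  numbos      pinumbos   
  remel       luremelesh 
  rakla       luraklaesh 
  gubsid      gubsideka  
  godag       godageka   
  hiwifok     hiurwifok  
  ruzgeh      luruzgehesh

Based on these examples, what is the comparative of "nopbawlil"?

pinopbawlil

"nopbawlil" begins with n-. The stems beginning with n- (nehga → pinehga, numbos → pinumbos) add the prefix pi-.
So nopbawlil → pinopbawlil.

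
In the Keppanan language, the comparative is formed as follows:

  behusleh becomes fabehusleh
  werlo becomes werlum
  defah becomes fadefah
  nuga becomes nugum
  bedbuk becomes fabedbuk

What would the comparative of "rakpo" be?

rakpum

"rakpo" ends in a vowel. The stems ending in a vowel (nuga → nugum, werlo → werlum) drop the final letter and add -um.
The other pattern: stems ending in a consonant add the prefix fa-.
So rakpo → rakpum.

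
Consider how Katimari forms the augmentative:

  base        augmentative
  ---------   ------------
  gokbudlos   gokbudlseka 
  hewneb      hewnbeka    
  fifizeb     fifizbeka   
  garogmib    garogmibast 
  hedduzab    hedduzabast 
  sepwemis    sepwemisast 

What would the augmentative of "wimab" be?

wimabast

"wimab" has last vowel 'a'. The one such stem in the data (hedduzab → hedduzabast) adds -ast, so the same rule applies.
So wimab → wimabast.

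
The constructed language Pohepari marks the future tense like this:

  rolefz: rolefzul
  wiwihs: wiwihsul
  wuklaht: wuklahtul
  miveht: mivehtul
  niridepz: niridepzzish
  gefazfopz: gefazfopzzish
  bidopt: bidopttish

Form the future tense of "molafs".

rolefz and niridepz both end in -z yet inflect differently (rolefzul, niridepzzish), so the final letter is not what conditions the rule; the second-to-last letter is.
"molafs" has second-to-last letter 'f'. The one such stem in the data (rolefz → rolefzul) adds -ul, so the same rule applies.
The other pattern: stems whose second-to-last letter is 'p' double the final consonant and add -ish.
So molafs → molafsul.

molafsul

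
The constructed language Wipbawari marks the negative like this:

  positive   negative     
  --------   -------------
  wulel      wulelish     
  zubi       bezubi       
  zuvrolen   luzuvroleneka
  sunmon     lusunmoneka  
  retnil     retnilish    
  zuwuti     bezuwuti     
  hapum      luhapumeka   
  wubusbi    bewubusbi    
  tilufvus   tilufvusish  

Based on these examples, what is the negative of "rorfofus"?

wubusbi and retnil both have last vowel 'i' yet inflect differently (bewubusbi, retnilish), so the last vowel is not what conditions the rule; the final letter is.
"rorfofus" ends in -s. The one such stem in the data (tilufvus → tilufvusish) adds -ish, so the same rule applies.
So rorfofus → rorfofusish.

rorfofusish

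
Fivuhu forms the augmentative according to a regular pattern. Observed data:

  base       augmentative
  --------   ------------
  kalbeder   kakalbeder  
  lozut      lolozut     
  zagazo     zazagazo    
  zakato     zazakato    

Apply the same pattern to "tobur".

totobur

Every pair shown (kalbeder → kakalbeder, lozut → lolozut, zagazo → zazagazo, …) follows the same rule: repeat the first consonant+vowel as a prefix.
So tobur → totobur.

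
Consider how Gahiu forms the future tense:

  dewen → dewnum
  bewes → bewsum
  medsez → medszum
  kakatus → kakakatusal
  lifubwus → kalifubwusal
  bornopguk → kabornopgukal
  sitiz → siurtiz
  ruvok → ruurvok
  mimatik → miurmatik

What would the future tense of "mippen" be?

mippnum

bewes and kakatus both end in -s yet inflect differently (bewsum, kakakatusal), so the final letter is not what conditions the rule; the last vowel is.
"mippen" has last vowel 'e'. The stems whose last vowel is 'e' (dewen → dewnum, bewes → bewsum, medsez → medszum) delete the last vowel and add -um.
So mippen → mippnum.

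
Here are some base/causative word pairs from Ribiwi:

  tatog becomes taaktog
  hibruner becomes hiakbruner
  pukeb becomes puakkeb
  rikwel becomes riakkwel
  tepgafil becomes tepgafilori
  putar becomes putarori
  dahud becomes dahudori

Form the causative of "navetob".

"navetob" has last vowel 'o'. The one such stem in the data (tatog → taaktog) inserts -ak- after the first vowel (as do pukeb, hibruner), so the same rule applies.
So navetob → naakvetob.

naakvetob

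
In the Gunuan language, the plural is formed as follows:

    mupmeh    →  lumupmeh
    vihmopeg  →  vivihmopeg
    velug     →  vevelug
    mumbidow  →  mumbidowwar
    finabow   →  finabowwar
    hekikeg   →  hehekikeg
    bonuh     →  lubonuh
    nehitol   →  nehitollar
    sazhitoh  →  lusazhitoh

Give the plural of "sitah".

lusitah

bonuh and velug both have last vowel 'u' yet inflect differently (lubonuh, vevelug), so the last vowel is not what conditions the rule; the final letter is.
"sitah" ends in -h. The stems ending in -h (sazhitoh → lusazhitoh, mupmeh → lumupmeh, bonuh → lubonuh) add the prefix lu-.
The other patterns: stems ending in -g repeat the first consonant+vowel as a prefix; stems ending in -l or -w double the final consonant and add -ar.
So sitah → lusitah.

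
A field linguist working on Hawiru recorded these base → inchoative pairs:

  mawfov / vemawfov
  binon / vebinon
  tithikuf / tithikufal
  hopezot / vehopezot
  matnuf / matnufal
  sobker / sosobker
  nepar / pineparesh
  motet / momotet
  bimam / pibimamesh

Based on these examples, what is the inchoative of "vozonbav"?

pivozonbavesh

motet and hopezot both end in -t yet inflect differently (momotet, vehopezot), so the final letter is not what conditions the rule; the last vowel is.
"vozonbav" has last vowel 'a'. The stems whose last vowel is 'a' (nepar → pineparesh, bimam → pibimamesh) add pi- … -esh around the stem.
The other patterns: stems whose last vowel is 'u' add -al; stems whose last vowel is 'e' repeat the first consonant+vowel as a prefix; stems whose last vowel is 'o' add the prefix ve-.
So vozonbav → pivozonbavesh.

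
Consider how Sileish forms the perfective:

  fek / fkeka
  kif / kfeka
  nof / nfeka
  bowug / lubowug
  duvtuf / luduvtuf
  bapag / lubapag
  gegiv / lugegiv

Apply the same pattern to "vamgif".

"vamgif" has 2 vowels. The stems with 2 vowels (bowug → lubowug, duvtuf → luduvtuf, bapag → lubapag) add the prefix lu-.
The other pattern: stems with 1 vowel delete the last vowel and add -eka.
So vamgif → luvamgif.

luvamgif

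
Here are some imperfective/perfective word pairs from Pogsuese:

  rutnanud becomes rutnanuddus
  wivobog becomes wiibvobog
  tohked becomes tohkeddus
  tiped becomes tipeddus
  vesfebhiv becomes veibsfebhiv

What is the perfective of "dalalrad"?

dalalraddus

"dalalrad" ends in -d. The stems ending in -d (tiped → tipeddus, rutnanud → rutnanuddus, tohked → tohkeddus) double the final consonant and add -us.
So dalalrad → dalalraddus.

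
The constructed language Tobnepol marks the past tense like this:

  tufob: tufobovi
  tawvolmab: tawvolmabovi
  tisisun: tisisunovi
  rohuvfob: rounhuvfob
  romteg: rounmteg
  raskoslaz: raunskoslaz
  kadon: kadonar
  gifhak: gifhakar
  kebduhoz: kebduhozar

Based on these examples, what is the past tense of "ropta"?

tufob and rohuvfob both end in -b yet inflect differently (tufobovi, rounhuvfob), so the final letter is not what conditions the rule; the first letter is.
"ropta" begins with r-. The stems beginning with r- (rohuvfob → rounhuvfob, romteg → rounmteg, raskoslaz → raunskoslaz) insert -un- after the first vowel.
So ropta → rounpta.

rounpta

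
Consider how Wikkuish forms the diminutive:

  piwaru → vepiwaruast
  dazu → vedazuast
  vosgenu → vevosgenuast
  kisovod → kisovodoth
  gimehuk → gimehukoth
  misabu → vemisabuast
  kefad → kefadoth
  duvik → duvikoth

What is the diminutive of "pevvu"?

vepevvuast

dazu and gimehuk both have last vowel 'u' yet inflect differently (vedazuast, gimehukoth), so the last vowel is not what conditions the rule; the final letter is.
"pevvu" ends in -u. The stems ending in -u (dazu → vedazuast, misabu → vemisabuast, piwaru → vepiwaruast) add ve- … -ast around the stem.
The other pattern: stems ending in -d or -k add -oth.
So pevvu → vepevvuast.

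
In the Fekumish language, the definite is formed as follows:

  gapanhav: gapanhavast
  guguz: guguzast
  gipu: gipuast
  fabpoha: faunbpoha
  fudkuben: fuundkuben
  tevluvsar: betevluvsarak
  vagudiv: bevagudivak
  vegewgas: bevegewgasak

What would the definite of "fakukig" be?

faunkukig

gapanhav and vagudiv both end in -v yet inflect differently (gapanhavast, bevagudivak), so the final letter is not what conditions the rule; the first letter is.
"fakukig" begins with f-. The stems beginning with f- (fabpoha → faunbpoha, fudkuben → fuundkuben) insert -un- after the first vowel.
The other patterns: stems beginning with g- add -ast; stems beginning with t- or v- add be- … -ak around the stem.
So fakukig → faunkukig.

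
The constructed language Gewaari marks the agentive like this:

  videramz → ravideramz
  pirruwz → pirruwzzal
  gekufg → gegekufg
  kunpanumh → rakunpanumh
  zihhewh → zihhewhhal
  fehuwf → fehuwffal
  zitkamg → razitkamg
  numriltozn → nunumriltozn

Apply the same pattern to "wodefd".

wowodefd

"wodefd" has second-to-last letter 'f'. The one such stem in the data (gekufg → gegekufg) repeats the first consonant+vowel as a prefix (as does numriltozn), so the same rule applies.
So wodefd → wowodefd.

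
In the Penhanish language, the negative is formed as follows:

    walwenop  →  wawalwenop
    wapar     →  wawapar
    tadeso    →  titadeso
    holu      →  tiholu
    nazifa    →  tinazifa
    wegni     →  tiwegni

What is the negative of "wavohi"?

"wavohi" ends in a vowel. The stems ending in a vowel (tadeso → titadeso, holu → tiholu, nazifa → tinazifa) add the prefix ti-.
The other pattern: stems ending in a consonant repeat the first consonant+vowel as a prefix.
So wavohi → tiwavohi.

tiwavohi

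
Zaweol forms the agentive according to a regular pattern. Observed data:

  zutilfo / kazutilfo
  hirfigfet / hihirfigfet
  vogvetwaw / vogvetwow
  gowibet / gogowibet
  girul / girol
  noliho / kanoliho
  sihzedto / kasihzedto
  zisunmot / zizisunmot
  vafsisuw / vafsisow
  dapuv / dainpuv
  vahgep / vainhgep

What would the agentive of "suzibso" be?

zisunmot and zutilfo both have last vowel 'o' yet inflect differently (zizisunmot, kazutilfo), so the last vowel is not what conditions the rule; the final letter is.
"suzibso" ends in -o. The stems ending in -o (zutilfo → kazutilfo, noliho → kanoliho, sihzedto → kasihzedto) add the prefix ka-.
The other patterns: stems ending in -t repeat the first consonant+vowel as a prefix; stems ending in -l or -w change the last vowel to 'o'; stems ending in -p or -v insert -in- after the first vowel.
So suzibso → kasuzibso.

kasuzibso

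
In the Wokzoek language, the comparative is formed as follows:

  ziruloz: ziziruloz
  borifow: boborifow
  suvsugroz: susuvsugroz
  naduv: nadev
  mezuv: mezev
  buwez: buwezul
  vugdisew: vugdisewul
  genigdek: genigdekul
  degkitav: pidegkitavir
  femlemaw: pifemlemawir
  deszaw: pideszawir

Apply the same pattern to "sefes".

ziruloz and buwez both end in -z yet inflect differently (ziziruloz, buwezul), so the final letter is not what conditions the rule; the last vowel is.
"sefes" has last vowel 'e'. The stems whose last vowel is 'e' (buwez → buwezul, vugdisew → vugdisewul, genigdek → genigdekul) add -ul.
The other patterns: stems whose last vowel is 'o' repeat the first consonant+vowel as a prefix; stems whose last vowel is 'u' change the last vowel to 'e'; stems whose last vowel is 'a' add pi- … -ir around the stem.
So sefes → sefesul.

sefesul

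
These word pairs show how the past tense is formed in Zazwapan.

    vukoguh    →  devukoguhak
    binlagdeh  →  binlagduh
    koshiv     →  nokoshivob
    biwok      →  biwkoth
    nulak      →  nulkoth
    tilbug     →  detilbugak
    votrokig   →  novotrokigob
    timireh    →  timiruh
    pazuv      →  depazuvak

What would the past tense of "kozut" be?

dekozutak

"kozut" has last vowel 'u'. The stems whose last vowel is 'u' (vukoguh → devukoguhak, pazuv → depazuvak, tilbug → detilbugak) add de- … -ak around the stem.
The other patterns: stems whose last vowel is 'i' add no- … -ob around the stem; stems whose last vowel is 'e' change the last vowel to 'u'; stems whose last vowel is 'a' or 'o' delete the last vowel and add -oth.
So kozut → dekozutak.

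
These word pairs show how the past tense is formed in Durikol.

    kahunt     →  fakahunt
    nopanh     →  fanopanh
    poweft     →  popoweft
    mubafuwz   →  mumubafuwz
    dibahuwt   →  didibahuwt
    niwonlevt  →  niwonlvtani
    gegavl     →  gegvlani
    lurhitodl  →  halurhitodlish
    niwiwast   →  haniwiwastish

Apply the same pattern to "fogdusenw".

kahunt and poweft both end in -t yet inflect differently (fakahunt, popoweft), so the final letter is not what conditions the rule; the second-to-last letter is.
"fogdusenw" has second-to-last letter 'n'. The stems whose second-to-last letter is 'n' (kahunt → fakahunt, nopanh → fanopanh) add the prefix fa-.
So fogdusenw → fafogdusenw.

fafogdusenw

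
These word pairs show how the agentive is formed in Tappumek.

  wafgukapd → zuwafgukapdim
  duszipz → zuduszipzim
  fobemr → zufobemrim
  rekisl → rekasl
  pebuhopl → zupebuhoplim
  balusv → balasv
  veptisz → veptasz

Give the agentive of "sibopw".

rekisl and pebuhopl both end in -l yet inflect differently (rekasl, zupebuhoplim), so the final letter is not what conditions the rule; the second-to-last letter is.
"sibopw" has second-to-last letter 'p'. The stems whose second-to-last letter is 'p' (wafgukapd → zuwafgukapdim, pebuhopl → zupebuhoplim, duszipz → zuduszipzim) add zu- … -im around the stem.
The other pattern: stems whose second-to-last letter is 's' change the last vowel to 'a'.
So sibopw → zusibopwim.

zusibopwim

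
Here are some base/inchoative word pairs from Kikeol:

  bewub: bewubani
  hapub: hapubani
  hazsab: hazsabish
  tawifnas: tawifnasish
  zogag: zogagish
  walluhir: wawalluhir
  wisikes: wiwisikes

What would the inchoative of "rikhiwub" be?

rikhiwubani

bewub and hazsab both end in -b yet inflect differently (bewubani, hazsabish), so the final letter is not what conditions the rule; the last vowel is.
"rikhiwub" has last vowel 'u'. The stems whose last vowel is 'u' (bewub → bewubani, hapub → hapubani) add -ani.
So rikhiwub → rikhiwubani.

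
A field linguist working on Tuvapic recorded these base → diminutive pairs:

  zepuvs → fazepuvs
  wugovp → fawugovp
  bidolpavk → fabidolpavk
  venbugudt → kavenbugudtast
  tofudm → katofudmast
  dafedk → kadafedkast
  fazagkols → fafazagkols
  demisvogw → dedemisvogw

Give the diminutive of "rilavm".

"rilavm" has second-to-last letter 'v'. The stems whose second-to-last letter is 'v' (zepuvs → fazepuvs, wugovp → fawugovp, bidolpavk → fabidolpavk) add the prefix fa-.
The other patterns: stems whose second-to-last letter is 'd' add ka- … -ast around the stem; stems whose second-to-last letter is 'g' or 'l' repeat the first consonant+vowel as a prefix.
So rilavm → farilavm.

farilavm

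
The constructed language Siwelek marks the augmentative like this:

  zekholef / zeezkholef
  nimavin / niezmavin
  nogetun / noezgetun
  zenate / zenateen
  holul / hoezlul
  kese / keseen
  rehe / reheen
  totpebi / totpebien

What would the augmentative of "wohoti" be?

wohotien

"wohoti" ends in a vowel. The stems ending in a vowel (zenate → zenateen, kese → keseen, totpebi → totpebien) add -en.
The other pattern: stems ending in a consonant insert -ez- after the first vowel.
So wohoti → wohotien.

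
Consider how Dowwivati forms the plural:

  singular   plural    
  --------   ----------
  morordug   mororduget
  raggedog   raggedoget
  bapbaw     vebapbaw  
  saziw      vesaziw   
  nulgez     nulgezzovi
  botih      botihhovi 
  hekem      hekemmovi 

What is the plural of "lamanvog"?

"lamanvog" ends in -g. The stems ending in -g (morordug → mororduget, raggedog → raggedoget) add -et.
The other patterns: stems ending in -w add the prefix ve-; stems ending in -h, -m or -z double the final consonant and add -ovi.
So lamanvog → lamanvoget.

lamanvoget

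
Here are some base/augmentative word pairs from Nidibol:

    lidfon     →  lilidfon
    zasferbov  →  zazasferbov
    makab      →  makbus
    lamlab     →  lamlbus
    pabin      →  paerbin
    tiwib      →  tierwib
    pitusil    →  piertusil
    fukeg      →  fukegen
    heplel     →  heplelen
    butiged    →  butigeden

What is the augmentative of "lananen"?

lananenen

lidfon and pabin both end in -n yet inflect differently (lilidfon, paerbin), so the final letter is not what conditions the rule; the last vowel is.
"lananen" has last vowel 'e'. The stems whose last vowel is 'e' (fukeg → fukegen, heplel → heplelen, butiged → butigeden) add -en.
So lananen → lananenen.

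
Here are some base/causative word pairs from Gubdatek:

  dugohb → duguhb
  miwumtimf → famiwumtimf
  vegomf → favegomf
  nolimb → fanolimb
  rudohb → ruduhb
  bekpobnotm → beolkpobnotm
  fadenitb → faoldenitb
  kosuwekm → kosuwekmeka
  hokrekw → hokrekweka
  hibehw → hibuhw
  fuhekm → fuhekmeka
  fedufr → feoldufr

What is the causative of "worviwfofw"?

woolrviwfofw

"worviwfofw" has second-to-last letter 'f'. The one such stem in the data (fedufr → feoldufr) inserts -ol- after the first vowel (as do bekpobnotm, fadenitb), so the same rule applies.
So worviwfofw → woolrviwfofw.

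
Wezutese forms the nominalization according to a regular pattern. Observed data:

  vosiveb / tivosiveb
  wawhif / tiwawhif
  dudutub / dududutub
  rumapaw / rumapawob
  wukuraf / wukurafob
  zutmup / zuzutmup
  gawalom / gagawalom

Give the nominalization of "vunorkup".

dudutub and vosiveb both end in -b yet inflect differently (dududutub, tivosiveb), so the final letter is not what conditions the rule; the last vowel is.
"vunorkup" has last vowel 'u'. The stems whose last vowel is 'u' (dudutub → dududutub, zutmup → zuzutmup) repeat the first consonant+vowel as a prefix.
So vunorkup → vuvunorkup.

vuvunorkup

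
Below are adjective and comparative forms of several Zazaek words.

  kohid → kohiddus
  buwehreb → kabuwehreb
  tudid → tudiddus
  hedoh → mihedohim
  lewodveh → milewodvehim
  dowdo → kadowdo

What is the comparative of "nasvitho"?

kanasvitho

hedoh and dowdo both have last vowel 'o' yet inflect differently (mihedohim, kadowdo), so the last vowel is not what conditions the rule; the final letter is.
"nasvitho" ends in -o. The one such stem in the data (dowdo → kadowdo) adds the prefix ka-, so the same rule applies.
The other patterns: stems ending in -d double the final consonant and add -us; stems ending in -h add mi- … -im around the stem.
So nasvitho → kanasvitho.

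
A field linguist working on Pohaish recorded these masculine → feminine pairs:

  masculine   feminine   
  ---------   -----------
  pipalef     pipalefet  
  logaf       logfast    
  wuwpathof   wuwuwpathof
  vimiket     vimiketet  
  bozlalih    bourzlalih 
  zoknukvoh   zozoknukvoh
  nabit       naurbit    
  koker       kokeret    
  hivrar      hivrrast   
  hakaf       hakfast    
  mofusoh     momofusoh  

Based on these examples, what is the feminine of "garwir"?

zoknukvoh and bozlalih both end in -h yet inflect differently (zozoknukvoh, bourzlalih), so the final letter is not what conditions the rule; the last vowel is.
"garwir" has last vowel 'i'. The stems whose last vowel is 'i' (nabit → naurbit, bozlalih → bourzlalih) insert -ur- after the first vowel.
So garwir → gaurrwir.

gaurrwir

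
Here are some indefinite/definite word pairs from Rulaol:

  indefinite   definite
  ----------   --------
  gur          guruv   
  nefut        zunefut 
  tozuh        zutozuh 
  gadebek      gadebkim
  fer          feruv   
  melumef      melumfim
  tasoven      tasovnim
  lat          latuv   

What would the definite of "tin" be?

tinuv

lat and nefut both end in -t yet inflect differently (latuv, zunefut), so the final letter is not what conditions the rule; the number of vowels is.
"tin" has 1 vowel. The stems with 1 vowel (lat → latuv, fer → feruv, gur → guruv) add -uv.
So tin → tinuv.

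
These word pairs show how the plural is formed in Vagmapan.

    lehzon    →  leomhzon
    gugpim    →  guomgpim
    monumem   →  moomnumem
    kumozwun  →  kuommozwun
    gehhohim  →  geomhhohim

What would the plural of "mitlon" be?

Every pair shown (lehzon → leomhzon, gugpim → guomgpim, monumem → moomnumem, …) follows the same rule: insert -om- after the first vowel.
So mitlon → miomtlon.

miomtlon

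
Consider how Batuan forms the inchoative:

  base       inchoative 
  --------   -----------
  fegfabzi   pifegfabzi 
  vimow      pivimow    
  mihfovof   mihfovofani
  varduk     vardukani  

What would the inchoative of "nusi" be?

vimow and mihfovof both have last vowel 'o' yet inflect differently (pivimow, mihfovofani), so the last vowel is not what conditions the rule; the final letter is.
"nusi" ends in -i. The one such stem in the data (fegfabzi → pifegfabzi) adds the prefix pi-, so the same rule applies.
So nusi → pinusi.

pinusi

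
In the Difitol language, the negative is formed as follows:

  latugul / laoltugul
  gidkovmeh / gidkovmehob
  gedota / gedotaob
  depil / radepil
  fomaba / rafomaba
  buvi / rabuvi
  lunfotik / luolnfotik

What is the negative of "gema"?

gemaob

gedota and fomaba both end in -a yet inflect differently (gedotaob, rafomaba), so the final letter is not what conditions the rule; the first letter is.
"gema" begins with g-. The stems beginning with g- (gedota → gedotaob, gidkovmeh → gidkovmehob) add -ob.
The other patterns: stems beginning with l- insert -ol- after the first vowel; stems beginning with b-, d- or f- add the prefix ra-.
So gema → gemaob.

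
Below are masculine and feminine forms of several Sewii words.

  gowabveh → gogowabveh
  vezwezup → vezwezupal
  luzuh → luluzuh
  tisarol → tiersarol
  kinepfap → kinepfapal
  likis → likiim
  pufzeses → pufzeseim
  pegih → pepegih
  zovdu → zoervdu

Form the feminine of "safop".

pegih and likis both have last vowel 'i' yet inflect differently (pepegih, likiim), so the last vowel is not what conditions the rule; the final letter is.
"safop" ends in -p. The stems ending in -p (kinepfap → kinepfapal, vezwezup → vezwezupal) add -al.
So safop → safopal.

safopal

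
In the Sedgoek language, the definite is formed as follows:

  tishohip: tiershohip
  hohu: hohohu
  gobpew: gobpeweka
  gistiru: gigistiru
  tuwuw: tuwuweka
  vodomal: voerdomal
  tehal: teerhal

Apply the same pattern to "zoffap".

tuwuw and gistiru both have last vowel 'u' yet inflect differently (tuwuweka, gigistiru), so the last vowel is not what conditions the rule; the final letter is.
"zoffap" ends in -p. The one such stem in the data (tishohip → tiershohip) inserts -er- after the first vowel (as do vodomal, tehal), so the same rule applies.
So zoffap → zoerffap.

zoerffap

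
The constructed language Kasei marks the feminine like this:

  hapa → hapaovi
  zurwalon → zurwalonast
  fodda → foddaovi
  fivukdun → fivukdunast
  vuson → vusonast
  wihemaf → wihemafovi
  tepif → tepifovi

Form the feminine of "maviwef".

maviwefovi

fodda and fivukdun both begin with f- yet inflect differently (foddaovi, fivukdunast), so the first letter is not what conditions the rule; the final letter is.
"maviwef" ends in -f. The stems ending in -f (tepif → tepifovi, wihemaf → wihemafovi) add -ovi.
So maviwef → maviwefovi.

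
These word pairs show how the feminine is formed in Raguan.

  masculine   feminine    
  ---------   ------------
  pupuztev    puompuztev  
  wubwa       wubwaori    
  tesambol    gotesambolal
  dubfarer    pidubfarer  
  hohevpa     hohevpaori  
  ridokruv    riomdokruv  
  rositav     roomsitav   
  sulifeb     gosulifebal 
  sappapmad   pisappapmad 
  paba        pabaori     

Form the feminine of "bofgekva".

"bofgekva" ends in -a. The stems ending in -a (paba → pabaori, hohevpa → hohevpaori, wubwa → wubwaori) add -ori.
The other patterns: stems ending in -b or -l add go- … -al around the stem; stems ending in -v insert -om- after the first vowel; stems ending in -d or -r add the prefix pi-.
So bofgekva → bofgekvaori.

bofgekvaori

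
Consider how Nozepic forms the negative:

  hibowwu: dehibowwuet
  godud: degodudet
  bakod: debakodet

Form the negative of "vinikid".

Every pair shown (hibowwu → dehibowwuet, godud → degodudet, bakod → debakodet) follows the same rule: add de- … -et around the stem.
So vinikid → devinikidet.

devinikidet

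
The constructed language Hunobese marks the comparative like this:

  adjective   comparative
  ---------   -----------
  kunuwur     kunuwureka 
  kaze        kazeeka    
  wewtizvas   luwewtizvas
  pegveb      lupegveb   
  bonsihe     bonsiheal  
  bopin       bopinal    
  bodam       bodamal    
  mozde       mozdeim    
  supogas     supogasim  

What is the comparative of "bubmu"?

bubmual

kaze and bonsihe both end in -e yet inflect differently (kazeeka, bonsiheal), so the final letter is not what conditions the rule; the first letter is.
"bubmu" begins with b-. The stems beginning with b- (bonsihe → bonsiheal, bopin → bopinal, bodam → bodamal) add -al.
The other patterns: stems beginning with k- add -eka; stems beginning with p- or w- add the prefix lu-; stems beginning with m- or s- add -im.
So bubmu → bubmual.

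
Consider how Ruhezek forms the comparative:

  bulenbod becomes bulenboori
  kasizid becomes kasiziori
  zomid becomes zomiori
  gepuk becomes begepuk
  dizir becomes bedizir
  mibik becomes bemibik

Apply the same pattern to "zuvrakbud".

zuvrakbuori

kasizid and dizir both have last vowel 'i' yet inflect differently (kasiziori, bedizir), so the last vowel is not what conditions the rule; the final letter is.
"zuvrakbud" ends in -d. The stems ending in -d (bulenbod → bulenboori, kasizid → kasiziori, zomid → zomiori) drop the final letter and add -ori.
The other pattern: stems ending in -k or -r add the prefix be-.
So zuvrakbud → zuvrakbuori.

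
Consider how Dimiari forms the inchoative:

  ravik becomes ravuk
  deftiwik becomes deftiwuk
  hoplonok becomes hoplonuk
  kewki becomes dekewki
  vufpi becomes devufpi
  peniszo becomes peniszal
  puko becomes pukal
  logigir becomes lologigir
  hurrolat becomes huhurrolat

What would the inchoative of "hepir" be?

ravik and kewki both have last vowel 'i' yet inflect differently (ravuk, dekewki), so the last vowel is not what conditions the rule; the final letter is.
"hepir" ends in -r. The one such stem in the data (logigir → lologigir) repeats the first consonant+vowel as a prefix (as does hurrolat), so the same rule applies.
The other patterns: stems ending in -k change the last vowel to 'u'; stems ending in -i add the prefix de-; stems ending in -o drop the final letter and add -al.
So hepir → hehepir.

hehepir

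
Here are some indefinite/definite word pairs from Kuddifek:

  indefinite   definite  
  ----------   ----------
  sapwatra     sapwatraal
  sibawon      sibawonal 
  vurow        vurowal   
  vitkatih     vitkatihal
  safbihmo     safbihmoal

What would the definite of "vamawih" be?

Every pair shown (sapwatra → sapwatraal, sibawon → sibawonal, vurow → vurowal, …) follows the same rule: add -al.
So vamawih → vamawihal.

vamawihal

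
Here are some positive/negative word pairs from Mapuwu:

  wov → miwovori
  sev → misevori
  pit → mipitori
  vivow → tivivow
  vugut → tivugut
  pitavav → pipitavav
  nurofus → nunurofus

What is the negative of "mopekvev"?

"mopekvev" has 3 vowels. The stems with 3 vowels (pitavav → pipitavav, nurofus → nunurofus) repeat the first consonant+vowel as a prefix.
The other patterns: stems with 1 vowel add mi- … -ori around the stem; stems with 2 vowels add the prefix ti-.
So mopekvev → momopekvev.

momopekvev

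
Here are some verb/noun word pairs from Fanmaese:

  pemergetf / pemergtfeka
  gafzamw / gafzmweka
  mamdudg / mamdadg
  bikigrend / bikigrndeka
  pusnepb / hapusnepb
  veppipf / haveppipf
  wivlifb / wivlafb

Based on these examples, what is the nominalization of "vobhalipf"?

wivlifb and pusnepb both end in -b yet inflect differently (wivlafb, hapusnepb), so the final letter is not what conditions the rule; the second-to-last letter is.
"vobhalipf" has second-to-last letter 'p'. The stems whose second-to-last letter is 'p' (pusnepb → hapusnepb, veppipf → haveppipf) add the prefix ha-.
The other patterns: stems whose second-to-last letter is 'd' or 'f' change the last vowel to 'a'; stems whose second-to-last letter is 'm', 'n' or 't' delete the last vowel and add -eka.
So vobhalipf → havobhalipf.

havobhalipf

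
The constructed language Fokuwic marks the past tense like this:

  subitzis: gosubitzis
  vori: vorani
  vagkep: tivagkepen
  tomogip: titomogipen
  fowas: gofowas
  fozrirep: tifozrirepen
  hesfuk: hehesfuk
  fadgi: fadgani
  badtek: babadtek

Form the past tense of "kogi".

"kogi" ends in -i. The stems ending in -i (fadgi → fadgani, vori → vorani) drop the final letter and add -ani.
So kogi → kogani.

kogani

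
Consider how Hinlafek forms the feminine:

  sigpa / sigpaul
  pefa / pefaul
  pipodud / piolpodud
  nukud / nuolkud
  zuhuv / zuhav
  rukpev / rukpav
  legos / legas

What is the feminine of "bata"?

pipodud and zuhuv both have last vowel 'u' yet inflect differently (piolpodud, zuhav), so the last vowel is not what conditions the rule; the final letter is.
"bata" ends in -a. The stems ending in -a (sigpa → sigpaul, pefa → pefaul) add -ul.
The other patterns: stems ending in -d insert -ol- after the first vowel; stems ending in -s or -v change the last vowel to 'a'.
So bata → bataul.

bataul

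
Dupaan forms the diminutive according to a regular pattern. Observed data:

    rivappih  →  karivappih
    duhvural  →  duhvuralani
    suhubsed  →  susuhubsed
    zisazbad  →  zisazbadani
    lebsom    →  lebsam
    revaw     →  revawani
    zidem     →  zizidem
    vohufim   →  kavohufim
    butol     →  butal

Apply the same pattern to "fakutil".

vohufim and zidem both end in -m yet inflect differently (kavohufim, zizidem), so the final letter is not what conditions the rule; the last vowel is.
"fakutil" has last vowel 'i'. The stems whose last vowel is 'i' (rivappih → karivappih, vohufim → kavohufim) add the prefix ka-.
The other patterns: stems whose last vowel is 'e' repeat the first consonant+vowel as a prefix; stems whose last vowel is 'o' change the last vowel to 'a'; stems whose last vowel is 'a' add -ani.
So fakutil → kafakutil.

kafakutil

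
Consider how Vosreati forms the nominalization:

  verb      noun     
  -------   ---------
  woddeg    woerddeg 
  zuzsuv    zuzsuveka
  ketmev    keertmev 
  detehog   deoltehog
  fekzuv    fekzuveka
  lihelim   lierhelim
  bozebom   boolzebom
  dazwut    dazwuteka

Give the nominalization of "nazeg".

bozebom and lihelim both end in -m yet inflect differently (boolzebom, lierhelim), so the final letter is not what conditions the rule; the last vowel is.
"nazeg" has last vowel 'e'. The stems whose last vowel is 'e' (ketmev → keertmev, woddeg → woerddeg) insert -er- after the first vowel.
The other patterns: stems whose last vowel is 'o' insert -ol- after the first vowel; stems whose last vowel is 'u' add -eka.
So nazeg → naerzeg.

naerzeg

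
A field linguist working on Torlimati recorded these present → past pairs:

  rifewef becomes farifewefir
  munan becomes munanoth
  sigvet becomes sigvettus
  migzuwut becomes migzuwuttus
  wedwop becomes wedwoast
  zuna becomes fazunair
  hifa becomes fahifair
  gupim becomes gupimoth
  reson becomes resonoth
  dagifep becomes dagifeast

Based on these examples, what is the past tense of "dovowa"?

fadovowair

"dovowa" ends in -a. The stems ending in -a (hifa → fahifair, zuna → fazunair) add fa- … -ir around the stem.
The other patterns: stems ending in -p drop the final letter and add -ast; stems ending in -t double the final consonant and add -us; stems ending in -m or -n add -oth.
So dovowa → fadovowair.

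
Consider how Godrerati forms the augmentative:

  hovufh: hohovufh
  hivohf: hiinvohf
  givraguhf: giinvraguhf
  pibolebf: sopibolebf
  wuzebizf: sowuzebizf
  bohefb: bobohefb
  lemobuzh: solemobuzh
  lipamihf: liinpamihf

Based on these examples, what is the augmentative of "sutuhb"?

"sutuhb" has second-to-last letter 'h'. The stems whose second-to-last letter is 'h' (givraguhf → giinvraguhf, hivohf → hiinvohf, lipamihf → liinpamihf) insert -in- after the first vowel.
So sutuhb → suintuhb.

suintuhb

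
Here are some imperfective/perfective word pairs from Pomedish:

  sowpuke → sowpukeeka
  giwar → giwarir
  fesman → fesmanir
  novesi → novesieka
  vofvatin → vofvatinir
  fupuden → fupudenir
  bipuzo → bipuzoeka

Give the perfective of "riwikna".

riwiknaeka

fupuden and sowpuke both have last vowel 'e' yet inflect differently (fupudenir, sowpukeeka), so the last vowel is not what conditions the rule; whether the stem ends in a vowel or a consonant is.
"riwikna" ends in a vowel. The stems ending in a vowel (sowpuke → sowpukeeka, novesi → novesieka, bipuzo → bipuzoeka) add -eka.
The other pattern: stems ending in a consonant add -ir.
So riwikna → riwiknaeka.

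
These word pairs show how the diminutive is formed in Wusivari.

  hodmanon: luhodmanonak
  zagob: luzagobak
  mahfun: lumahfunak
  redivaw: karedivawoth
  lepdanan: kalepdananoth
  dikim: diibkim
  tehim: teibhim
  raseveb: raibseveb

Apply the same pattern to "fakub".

lufakubak

hodmanon and lepdanan both end in -n yet inflect differently (luhodmanonak, kalepdananoth), so the final letter is not what conditions the rule; the last vowel is.
"fakub" has last vowel 'u'. The one such stem in the data (mahfun → lumahfunak) adds lu- … -ak around the stem, so the same rule applies.
So fakub → lufakubak.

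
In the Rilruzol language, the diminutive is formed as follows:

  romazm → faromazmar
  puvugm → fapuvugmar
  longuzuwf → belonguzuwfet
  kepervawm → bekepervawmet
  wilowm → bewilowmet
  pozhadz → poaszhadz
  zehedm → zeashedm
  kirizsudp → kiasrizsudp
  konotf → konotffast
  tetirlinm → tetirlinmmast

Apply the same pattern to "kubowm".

romazm and kepervawm both end in -m yet inflect differently (faromazmar, bekepervawmet), so the final letter is not what conditions the rule; the second-to-last letter is.
"kubowm" has second-to-last letter 'w'. The stems whose second-to-last letter is 'w' (longuzuwf → belonguzuwfet, kepervawm → bekepervawmet, wilowm → bewilowmet) add be- … -et around the stem.
So kubowm → bekubowmet.

bekubowmet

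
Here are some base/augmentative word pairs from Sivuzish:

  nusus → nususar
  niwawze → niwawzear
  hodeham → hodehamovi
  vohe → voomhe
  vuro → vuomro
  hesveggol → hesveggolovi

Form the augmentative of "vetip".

"vetip" begins with v-. The stems beginning with v- (vohe → voomhe, vuro → vuomro) insert -om- after the first vowel.
The other patterns: stems beginning with n- add -ar; stems beginning with h- add -ovi.
So vetip → veomtip.

veomtip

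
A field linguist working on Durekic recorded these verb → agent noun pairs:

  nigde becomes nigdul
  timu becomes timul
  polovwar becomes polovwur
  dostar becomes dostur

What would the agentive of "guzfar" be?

"guzfar" ends in a consonant. The stems ending in a consonant (polovwar → polovwur, dostar → dostur) change the last vowel to 'u'.
So guzfar → guzfur.

guzfur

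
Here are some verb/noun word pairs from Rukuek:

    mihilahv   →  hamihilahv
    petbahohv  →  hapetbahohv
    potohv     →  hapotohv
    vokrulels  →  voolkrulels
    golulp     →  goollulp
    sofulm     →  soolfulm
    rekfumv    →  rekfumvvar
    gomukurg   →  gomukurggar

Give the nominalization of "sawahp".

"sawahp" has second-to-last letter 'h'. The stems whose second-to-last letter is 'h' (mihilahv → hamihilahv, petbahohv → hapetbahohv, potohv → hapotohv) add the prefix ha-.
So sawahp → hasawahp.

hasawahp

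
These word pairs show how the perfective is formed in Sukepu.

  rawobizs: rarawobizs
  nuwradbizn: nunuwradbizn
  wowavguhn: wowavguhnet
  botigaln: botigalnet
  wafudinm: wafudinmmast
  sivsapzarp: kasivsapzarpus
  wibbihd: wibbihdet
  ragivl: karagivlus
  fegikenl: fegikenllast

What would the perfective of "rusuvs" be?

"rusuvs" has second-to-last letter 'v'. The one such stem in the data (ragivl → karagivlus) adds ka- … -us around the stem, so the same rule applies.
So rusuvs → karusuvsus.

karusuvsus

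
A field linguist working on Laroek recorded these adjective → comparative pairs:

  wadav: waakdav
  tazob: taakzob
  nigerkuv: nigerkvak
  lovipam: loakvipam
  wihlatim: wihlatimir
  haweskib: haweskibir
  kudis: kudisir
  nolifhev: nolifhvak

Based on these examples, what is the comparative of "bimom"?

nigerkuv and wadav both end in -v yet inflect differently (nigerkvak, waakdav), so the final letter is not what conditions the rule; the last vowel is.
"bimom" has last vowel 'o'. The one such stem in the data (tazob → taakzob) inserts -ak- after the first vowel (as do wadav, lovipam), so the same rule applies.
The other patterns: stems whose last vowel is 'i' add -ir; stems whose last vowel is 'e' or 'u' delete the last vowel and add -ak.
So bimom → biakmom.

biakmom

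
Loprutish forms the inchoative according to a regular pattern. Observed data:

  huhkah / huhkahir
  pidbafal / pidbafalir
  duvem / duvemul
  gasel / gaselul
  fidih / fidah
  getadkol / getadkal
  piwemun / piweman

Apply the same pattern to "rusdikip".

pidbafal and gasel both end in -l yet inflect differently (pidbafalir, gaselul), so the final letter is not what conditions the rule; the last vowel is.
"rusdikip" has last vowel 'i'. The one such stem in the data (fidih → fidah) changes the last vowel to 'a' (as do getadkol, piwemun), so the same rule applies.
So rusdikip → rusdikap.

rusdikap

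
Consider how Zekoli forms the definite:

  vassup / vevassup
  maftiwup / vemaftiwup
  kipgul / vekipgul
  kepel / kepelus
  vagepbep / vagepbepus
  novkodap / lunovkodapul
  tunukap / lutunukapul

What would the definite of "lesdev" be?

lesdevus

kipgul and kepel both end in -l yet inflect differently (vekipgul, kepelus), so the final letter is not what conditions the rule; the last vowel is.
"lesdev" has last vowel 'e'. The stems whose last vowel is 'e' (kepel → kepelus, vagepbep → vagepbepus) add -us.
The other patterns: stems whose last vowel is 'u' add the prefix ve-; stems whose last vowel is 'a' add lu- … -ul around the stem.
So lesdev → lesdevus.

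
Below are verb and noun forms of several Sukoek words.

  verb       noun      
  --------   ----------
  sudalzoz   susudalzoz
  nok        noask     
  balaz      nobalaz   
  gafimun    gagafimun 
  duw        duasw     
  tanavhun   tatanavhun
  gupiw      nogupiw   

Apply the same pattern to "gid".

giasd

duw and gupiw both end in -w yet inflect differently (duasw, nogupiw), so the final letter is not what conditions the rule; the number of vowels is.
"gid" has 1 vowel. The stems with 1 vowel (duw → duasw, nok → noask) insert -as- after the first vowel.
The other patterns: stems with 2 vowels add the prefix no-; stems with 3 vowels repeat the first consonant+vowel as a prefix.
So gid → giasd.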